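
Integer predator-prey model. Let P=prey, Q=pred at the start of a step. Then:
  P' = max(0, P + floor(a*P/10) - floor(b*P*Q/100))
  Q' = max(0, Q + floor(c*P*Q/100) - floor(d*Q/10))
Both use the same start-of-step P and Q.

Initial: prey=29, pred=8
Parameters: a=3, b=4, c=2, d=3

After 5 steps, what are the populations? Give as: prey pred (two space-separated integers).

Step 1: prey: 29+8-9=28; pred: 8+4-2=10
Step 2: prey: 28+8-11=25; pred: 10+5-3=12
Step 3: prey: 25+7-12=20; pred: 12+6-3=15
Step 4: prey: 20+6-12=14; pred: 15+6-4=17
Step 5: prey: 14+4-9=9; pred: 17+4-5=16

Answer: 9 16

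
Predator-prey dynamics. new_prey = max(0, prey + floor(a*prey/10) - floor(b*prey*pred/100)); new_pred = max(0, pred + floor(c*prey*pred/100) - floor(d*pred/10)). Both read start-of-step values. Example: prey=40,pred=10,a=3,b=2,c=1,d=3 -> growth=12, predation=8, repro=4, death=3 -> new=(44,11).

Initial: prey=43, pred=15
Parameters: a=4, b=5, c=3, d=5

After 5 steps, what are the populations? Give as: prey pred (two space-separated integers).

Answer: 0 5

Derivation:
Step 1: prey: 43+17-32=28; pred: 15+19-7=27
Step 2: prey: 28+11-37=2; pred: 27+22-13=36
Step 3: prey: 2+0-3=0; pred: 36+2-18=20
Step 4: prey: 0+0-0=0; pred: 20+0-10=10
Step 5: prey: 0+0-0=0; pred: 10+0-5=5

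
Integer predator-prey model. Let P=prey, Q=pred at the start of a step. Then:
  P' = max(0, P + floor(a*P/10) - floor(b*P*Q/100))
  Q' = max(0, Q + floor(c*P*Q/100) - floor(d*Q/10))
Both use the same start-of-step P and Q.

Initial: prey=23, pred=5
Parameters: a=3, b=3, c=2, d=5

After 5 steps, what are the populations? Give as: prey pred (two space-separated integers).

Answer: 42 9

Derivation:
Step 1: prey: 23+6-3=26; pred: 5+2-2=5
Step 2: prey: 26+7-3=30; pred: 5+2-2=5
Step 3: prey: 30+9-4=35; pred: 5+3-2=6
Step 4: prey: 35+10-6=39; pred: 6+4-3=7
Step 5: prey: 39+11-8=42; pred: 7+5-3=9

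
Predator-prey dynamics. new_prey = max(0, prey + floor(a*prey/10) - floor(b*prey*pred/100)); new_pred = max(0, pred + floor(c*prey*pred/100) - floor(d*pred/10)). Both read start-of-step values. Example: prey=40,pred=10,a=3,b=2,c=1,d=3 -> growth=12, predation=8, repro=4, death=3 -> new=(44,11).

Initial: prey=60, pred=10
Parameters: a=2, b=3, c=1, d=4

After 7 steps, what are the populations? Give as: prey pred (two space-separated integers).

Answer: 16 7

Derivation:
Step 1: prey: 60+12-18=54; pred: 10+6-4=12
Step 2: prey: 54+10-19=45; pred: 12+6-4=14
Step 3: prey: 45+9-18=36; pred: 14+6-5=15
Step 4: prey: 36+7-16=27; pred: 15+5-6=14
Step 5: prey: 27+5-11=21; pred: 14+3-5=12
Step 6: prey: 21+4-7=18; pred: 12+2-4=10
Step 7: prey: 18+3-5=16; pred: 10+1-4=7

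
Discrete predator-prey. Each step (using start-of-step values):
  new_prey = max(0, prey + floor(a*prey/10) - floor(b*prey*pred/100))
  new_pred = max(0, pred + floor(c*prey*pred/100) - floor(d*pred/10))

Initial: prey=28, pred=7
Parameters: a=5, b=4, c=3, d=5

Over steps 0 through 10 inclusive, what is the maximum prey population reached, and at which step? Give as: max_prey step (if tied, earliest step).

Answer: 40 2

Derivation:
Step 1: prey: 28+14-7=35; pred: 7+5-3=9
Step 2: prey: 35+17-12=40; pred: 9+9-4=14
Step 3: prey: 40+20-22=38; pred: 14+16-7=23
Step 4: prey: 38+19-34=23; pred: 23+26-11=38
Step 5: prey: 23+11-34=0; pred: 38+26-19=45
Step 6: prey: 0+0-0=0; pred: 45+0-22=23
Step 7: prey: 0+0-0=0; pred: 23+0-11=12
Step 8: prey: 0+0-0=0; pred: 12+0-6=6
Step 9: prey: 0+0-0=0; pred: 6+0-3=3
Step 10: prey: 0+0-0=0; pred: 3+0-1=2
Max prey = 40 at step 2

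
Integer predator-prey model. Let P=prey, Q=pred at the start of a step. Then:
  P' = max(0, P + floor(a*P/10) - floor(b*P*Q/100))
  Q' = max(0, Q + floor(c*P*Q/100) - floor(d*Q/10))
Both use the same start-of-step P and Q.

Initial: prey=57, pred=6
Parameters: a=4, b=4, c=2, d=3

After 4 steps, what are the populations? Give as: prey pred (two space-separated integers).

Step 1: prey: 57+22-13=66; pred: 6+6-1=11
Step 2: prey: 66+26-29=63; pred: 11+14-3=22
Step 3: prey: 63+25-55=33; pred: 22+27-6=43
Step 4: prey: 33+13-56=0; pred: 43+28-12=59

Answer: 0 59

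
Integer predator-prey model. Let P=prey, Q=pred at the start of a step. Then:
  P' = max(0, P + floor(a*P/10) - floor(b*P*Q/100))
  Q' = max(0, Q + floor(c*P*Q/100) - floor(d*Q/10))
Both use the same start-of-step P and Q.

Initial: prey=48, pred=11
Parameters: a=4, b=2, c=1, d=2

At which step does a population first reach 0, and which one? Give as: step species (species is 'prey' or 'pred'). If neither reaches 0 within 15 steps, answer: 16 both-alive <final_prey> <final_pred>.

Answer: 8 prey

Derivation:
Step 1: prey: 48+19-10=57; pred: 11+5-2=14
Step 2: prey: 57+22-15=64; pred: 14+7-2=19
Step 3: prey: 64+25-24=65; pred: 19+12-3=28
Step 4: prey: 65+26-36=55; pred: 28+18-5=41
Step 5: prey: 55+22-45=32; pred: 41+22-8=55
Step 6: prey: 32+12-35=9; pred: 55+17-11=61
Step 7: prey: 9+3-10=2; pred: 61+5-12=54
Step 8: prey: 2+0-2=0; pred: 54+1-10=45
First extinction: prey at step 8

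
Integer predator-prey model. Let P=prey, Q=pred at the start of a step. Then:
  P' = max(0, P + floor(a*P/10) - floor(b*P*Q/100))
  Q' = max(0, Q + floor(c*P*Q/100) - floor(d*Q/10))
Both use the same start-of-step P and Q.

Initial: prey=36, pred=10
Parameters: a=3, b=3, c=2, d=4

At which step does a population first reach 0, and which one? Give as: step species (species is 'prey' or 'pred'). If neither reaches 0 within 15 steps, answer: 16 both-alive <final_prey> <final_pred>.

Answer: 16 both-alive 18 2

Derivation:
Step 1: prey: 36+10-10=36; pred: 10+7-4=13
Step 2: prey: 36+10-14=32; pred: 13+9-5=17
Step 3: prey: 32+9-16=25; pred: 17+10-6=21
Step 4: prey: 25+7-15=17; pred: 21+10-8=23
Step 5: prey: 17+5-11=11; pred: 23+7-9=21
Step 6: prey: 11+3-6=8; pred: 21+4-8=17
Step 7: prey: 8+2-4=6; pred: 17+2-6=13
Step 8: prey: 6+1-2=5; pred: 13+1-5=9
Step 9: prey: 5+1-1=5; pred: 9+0-3=6
Step 10: prey: 5+1-0=6; pred: 6+0-2=4
Step 11: prey: 6+1-0=7; pred: 4+0-1=3
Step 12: prey: 7+2-0=9; pred: 3+0-1=2
Step 13: prey: 9+2-0=11; pred: 2+0-0=2
Step 14: prey: 11+3-0=14; pred: 2+0-0=2
Step 15: prey: 14+4-0=18; pred: 2+0-0=2
No extinction within 15 steps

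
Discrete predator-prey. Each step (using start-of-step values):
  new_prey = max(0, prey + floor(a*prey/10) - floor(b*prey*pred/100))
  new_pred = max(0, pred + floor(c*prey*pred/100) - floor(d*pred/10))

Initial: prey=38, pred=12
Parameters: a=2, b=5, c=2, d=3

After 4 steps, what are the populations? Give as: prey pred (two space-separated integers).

Step 1: prey: 38+7-22=23; pred: 12+9-3=18
Step 2: prey: 23+4-20=7; pred: 18+8-5=21
Step 3: prey: 7+1-7=1; pred: 21+2-6=17
Step 4: prey: 1+0-0=1; pred: 17+0-5=12

Answer: 1 12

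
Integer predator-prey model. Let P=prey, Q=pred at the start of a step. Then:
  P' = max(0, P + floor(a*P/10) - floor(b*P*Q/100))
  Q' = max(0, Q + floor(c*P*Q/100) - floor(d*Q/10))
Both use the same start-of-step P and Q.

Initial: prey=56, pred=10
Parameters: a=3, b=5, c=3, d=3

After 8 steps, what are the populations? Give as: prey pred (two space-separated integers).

Step 1: prey: 56+16-28=44; pred: 10+16-3=23
Step 2: prey: 44+13-50=7; pred: 23+30-6=47
Step 3: prey: 7+2-16=0; pred: 47+9-14=42
Step 4: prey: 0+0-0=0; pred: 42+0-12=30
Step 5: prey: 0+0-0=0; pred: 30+0-9=21
Step 6: prey: 0+0-0=0; pred: 21+0-6=15
Step 7: prey: 0+0-0=0; pred: 15+0-4=11
Step 8: prey: 0+0-0=0; pred: 11+0-3=8

Answer: 0 8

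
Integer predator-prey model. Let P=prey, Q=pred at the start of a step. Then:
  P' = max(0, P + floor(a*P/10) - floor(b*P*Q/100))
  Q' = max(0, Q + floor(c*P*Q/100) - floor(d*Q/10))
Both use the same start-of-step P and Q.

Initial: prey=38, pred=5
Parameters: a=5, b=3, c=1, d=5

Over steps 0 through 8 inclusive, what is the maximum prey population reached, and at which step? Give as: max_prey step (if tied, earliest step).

Answer: 214 6

Derivation:
Step 1: prey: 38+19-5=52; pred: 5+1-2=4
Step 2: prey: 52+26-6=72; pred: 4+2-2=4
Step 3: prey: 72+36-8=100; pred: 4+2-2=4
Step 4: prey: 100+50-12=138; pred: 4+4-2=6
Step 5: prey: 138+69-24=183; pred: 6+8-3=11
Step 6: prey: 183+91-60=214; pred: 11+20-5=26
Step 7: prey: 214+107-166=155; pred: 26+55-13=68
Step 8: prey: 155+77-316=0; pred: 68+105-34=139
Max prey = 214 at step 6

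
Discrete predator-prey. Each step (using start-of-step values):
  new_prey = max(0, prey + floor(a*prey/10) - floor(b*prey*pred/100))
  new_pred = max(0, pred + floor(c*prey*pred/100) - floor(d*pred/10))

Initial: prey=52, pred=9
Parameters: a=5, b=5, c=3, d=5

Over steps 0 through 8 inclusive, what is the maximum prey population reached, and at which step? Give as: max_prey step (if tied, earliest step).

Step 1: prey: 52+26-23=55; pred: 9+14-4=19
Step 2: prey: 55+27-52=30; pred: 19+31-9=41
Step 3: prey: 30+15-61=0; pred: 41+36-20=57
Step 4: prey: 0+0-0=0; pred: 57+0-28=29
Step 5: prey: 0+0-0=0; pred: 29+0-14=15
Step 6: prey: 0+0-0=0; pred: 15+0-7=8
Step 7: prey: 0+0-0=0; pred: 8+0-4=4
Step 8: prey: 0+0-0=0; pred: 4+0-2=2
Max prey = 55 at step 1

Answer: 55 1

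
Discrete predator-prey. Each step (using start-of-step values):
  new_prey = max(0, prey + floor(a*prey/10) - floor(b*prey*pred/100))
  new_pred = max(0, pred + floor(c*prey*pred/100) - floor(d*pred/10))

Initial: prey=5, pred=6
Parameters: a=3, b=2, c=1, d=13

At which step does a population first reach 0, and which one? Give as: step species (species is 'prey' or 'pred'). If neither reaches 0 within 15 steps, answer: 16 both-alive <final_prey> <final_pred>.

Answer: 1 pred

Derivation:
Step 1: prey: 5+1-0=6; pred: 6+0-7=0
First extinction: pred at step 1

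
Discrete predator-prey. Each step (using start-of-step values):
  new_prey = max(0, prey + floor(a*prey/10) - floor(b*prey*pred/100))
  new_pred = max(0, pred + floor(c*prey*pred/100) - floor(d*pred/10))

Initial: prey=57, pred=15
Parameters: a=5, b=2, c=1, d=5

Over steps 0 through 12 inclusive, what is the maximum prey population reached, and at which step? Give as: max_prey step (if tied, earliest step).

Answer: 96 4

Derivation:
Step 1: prey: 57+28-17=68; pred: 15+8-7=16
Step 2: prey: 68+34-21=81; pred: 16+10-8=18
Step 3: prey: 81+40-29=92; pred: 18+14-9=23
Step 4: prey: 92+46-42=96; pred: 23+21-11=33
Step 5: prey: 96+48-63=81; pred: 33+31-16=48
Step 6: prey: 81+40-77=44; pred: 48+38-24=62
Step 7: prey: 44+22-54=12; pred: 62+27-31=58
Step 8: prey: 12+6-13=5; pred: 58+6-29=35
Step 9: prey: 5+2-3=4; pred: 35+1-17=19
Step 10: prey: 4+2-1=5; pred: 19+0-9=10
Step 11: prey: 5+2-1=6; pred: 10+0-5=5
Step 12: prey: 6+3-0=9; pred: 5+0-2=3
Max prey = 96 at step 4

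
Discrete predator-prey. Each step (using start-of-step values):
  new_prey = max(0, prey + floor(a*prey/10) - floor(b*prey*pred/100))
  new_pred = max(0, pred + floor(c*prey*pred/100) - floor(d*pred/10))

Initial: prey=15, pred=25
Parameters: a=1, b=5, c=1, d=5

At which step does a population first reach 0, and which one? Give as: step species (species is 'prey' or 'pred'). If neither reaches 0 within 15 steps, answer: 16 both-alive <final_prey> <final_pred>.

Answer: 1 prey

Derivation:
Step 1: prey: 15+1-18=0; pred: 25+3-12=16
First extinction: prey at step 1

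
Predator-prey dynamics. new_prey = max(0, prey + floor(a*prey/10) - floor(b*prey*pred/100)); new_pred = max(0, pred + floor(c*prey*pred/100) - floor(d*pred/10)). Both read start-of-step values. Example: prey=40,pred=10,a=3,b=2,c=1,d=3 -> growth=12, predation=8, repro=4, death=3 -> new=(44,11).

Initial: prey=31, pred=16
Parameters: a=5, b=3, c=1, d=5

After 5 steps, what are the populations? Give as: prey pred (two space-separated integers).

Answer: 75 8

Derivation:
Step 1: prey: 31+15-14=32; pred: 16+4-8=12
Step 2: prey: 32+16-11=37; pred: 12+3-6=9
Step 3: prey: 37+18-9=46; pred: 9+3-4=8
Step 4: prey: 46+23-11=58; pred: 8+3-4=7
Step 5: prey: 58+29-12=75; pred: 7+4-3=8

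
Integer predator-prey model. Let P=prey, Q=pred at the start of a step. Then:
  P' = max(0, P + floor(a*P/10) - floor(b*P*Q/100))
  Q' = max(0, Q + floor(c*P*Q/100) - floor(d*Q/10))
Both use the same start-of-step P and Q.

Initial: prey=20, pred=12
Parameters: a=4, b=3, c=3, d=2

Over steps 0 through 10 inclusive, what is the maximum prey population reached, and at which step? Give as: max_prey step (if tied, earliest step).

Step 1: prey: 20+8-7=21; pred: 12+7-2=17
Step 2: prey: 21+8-10=19; pred: 17+10-3=24
Step 3: prey: 19+7-13=13; pred: 24+13-4=33
Step 4: prey: 13+5-12=6; pred: 33+12-6=39
Step 5: prey: 6+2-7=1; pred: 39+7-7=39
Step 6: prey: 1+0-1=0; pred: 39+1-7=33
Step 7: prey: 0+0-0=0; pred: 33+0-6=27
Step 8: prey: 0+0-0=0; pred: 27+0-5=22
Step 9: prey: 0+0-0=0; pred: 22+0-4=18
Step 10: prey: 0+0-0=0; pred: 18+0-3=15
Max prey = 21 at step 1

Answer: 21 1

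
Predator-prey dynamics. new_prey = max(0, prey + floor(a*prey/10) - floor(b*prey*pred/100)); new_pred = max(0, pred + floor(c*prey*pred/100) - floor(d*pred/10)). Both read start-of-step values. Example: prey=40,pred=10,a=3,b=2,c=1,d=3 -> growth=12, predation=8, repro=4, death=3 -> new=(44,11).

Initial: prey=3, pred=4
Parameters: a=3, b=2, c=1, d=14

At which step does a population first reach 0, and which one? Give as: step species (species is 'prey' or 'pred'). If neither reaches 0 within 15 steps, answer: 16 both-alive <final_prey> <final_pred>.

Step 1: prey: 3+0-0=3; pred: 4+0-5=0
First extinction: pred at step 1

Answer: 1 pred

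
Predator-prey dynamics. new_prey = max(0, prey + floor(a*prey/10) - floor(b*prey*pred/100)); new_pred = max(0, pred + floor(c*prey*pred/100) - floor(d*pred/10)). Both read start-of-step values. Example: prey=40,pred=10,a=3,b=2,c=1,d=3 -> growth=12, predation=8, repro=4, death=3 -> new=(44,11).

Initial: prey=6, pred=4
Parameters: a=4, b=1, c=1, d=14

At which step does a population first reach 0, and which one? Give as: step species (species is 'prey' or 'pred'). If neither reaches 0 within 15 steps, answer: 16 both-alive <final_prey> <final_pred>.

Step 1: prey: 6+2-0=8; pred: 4+0-5=0
First extinction: pred at step 1

Answer: 1 pred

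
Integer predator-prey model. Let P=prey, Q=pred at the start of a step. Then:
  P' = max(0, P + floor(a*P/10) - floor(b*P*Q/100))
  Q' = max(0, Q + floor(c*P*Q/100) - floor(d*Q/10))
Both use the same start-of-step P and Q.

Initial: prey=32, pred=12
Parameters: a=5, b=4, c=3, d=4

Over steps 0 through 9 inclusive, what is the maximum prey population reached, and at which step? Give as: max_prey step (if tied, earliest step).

Step 1: prey: 32+16-15=33; pred: 12+11-4=19
Step 2: prey: 33+16-25=24; pred: 19+18-7=30
Step 3: prey: 24+12-28=8; pred: 30+21-12=39
Step 4: prey: 8+4-12=0; pred: 39+9-15=33
Step 5: prey: 0+0-0=0; pred: 33+0-13=20
Step 6: prey: 0+0-0=0; pred: 20+0-8=12
Step 7: prey: 0+0-0=0; pred: 12+0-4=8
Step 8: prey: 0+0-0=0; pred: 8+0-3=5
Step 9: prey: 0+0-0=0; pred: 5+0-2=3
Max prey = 33 at step 1

Answer: 33 1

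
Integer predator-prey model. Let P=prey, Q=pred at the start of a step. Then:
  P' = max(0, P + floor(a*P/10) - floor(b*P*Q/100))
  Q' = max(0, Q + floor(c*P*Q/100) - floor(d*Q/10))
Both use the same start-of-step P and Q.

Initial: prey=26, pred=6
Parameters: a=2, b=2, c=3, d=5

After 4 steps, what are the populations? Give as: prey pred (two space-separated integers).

Step 1: prey: 26+5-3=28; pred: 6+4-3=7
Step 2: prey: 28+5-3=30; pred: 7+5-3=9
Step 3: prey: 30+6-5=31; pred: 9+8-4=13
Step 4: prey: 31+6-8=29; pred: 13+12-6=19

Answer: 29 19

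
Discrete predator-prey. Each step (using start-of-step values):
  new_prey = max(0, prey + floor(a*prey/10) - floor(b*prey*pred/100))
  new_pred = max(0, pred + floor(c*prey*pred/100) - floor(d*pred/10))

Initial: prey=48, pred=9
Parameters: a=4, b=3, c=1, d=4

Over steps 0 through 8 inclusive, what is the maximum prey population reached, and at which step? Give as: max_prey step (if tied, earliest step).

Step 1: prey: 48+19-12=55; pred: 9+4-3=10
Step 2: prey: 55+22-16=61; pred: 10+5-4=11
Step 3: prey: 61+24-20=65; pred: 11+6-4=13
Step 4: prey: 65+26-25=66; pred: 13+8-5=16
Step 5: prey: 66+26-31=61; pred: 16+10-6=20
Step 6: prey: 61+24-36=49; pred: 20+12-8=24
Step 7: prey: 49+19-35=33; pred: 24+11-9=26
Step 8: prey: 33+13-25=21; pred: 26+8-10=24
Max prey = 66 at step 4

Answer: 66 4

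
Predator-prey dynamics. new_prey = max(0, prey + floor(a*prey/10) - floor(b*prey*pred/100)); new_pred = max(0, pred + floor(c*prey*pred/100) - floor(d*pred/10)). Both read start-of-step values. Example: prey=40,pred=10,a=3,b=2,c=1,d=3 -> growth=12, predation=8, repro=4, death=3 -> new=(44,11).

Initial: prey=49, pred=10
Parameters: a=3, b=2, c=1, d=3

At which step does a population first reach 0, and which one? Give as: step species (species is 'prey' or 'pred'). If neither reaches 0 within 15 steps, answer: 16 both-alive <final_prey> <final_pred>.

Step 1: prey: 49+14-9=54; pred: 10+4-3=11
Step 2: prey: 54+16-11=59; pred: 11+5-3=13
Step 3: prey: 59+17-15=61; pred: 13+7-3=17
Step 4: prey: 61+18-20=59; pred: 17+10-5=22
Step 5: prey: 59+17-25=51; pred: 22+12-6=28
Step 6: prey: 51+15-28=38; pred: 28+14-8=34
Step 7: prey: 38+11-25=24; pred: 34+12-10=36
Step 8: prey: 24+7-17=14; pred: 36+8-10=34
Step 9: prey: 14+4-9=9; pred: 34+4-10=28
Step 10: prey: 9+2-5=6; pred: 28+2-8=22
Step 11: prey: 6+1-2=5; pred: 22+1-6=17
Step 12: prey: 5+1-1=5; pred: 17+0-5=12
Step 13: prey: 5+1-1=5; pred: 12+0-3=9
Step 14: prey: 5+1-0=6; pred: 9+0-2=7
Step 15: prey: 6+1-0=7; pred: 7+0-2=5
No extinction within 15 steps

Answer: 16 both-alive 7 5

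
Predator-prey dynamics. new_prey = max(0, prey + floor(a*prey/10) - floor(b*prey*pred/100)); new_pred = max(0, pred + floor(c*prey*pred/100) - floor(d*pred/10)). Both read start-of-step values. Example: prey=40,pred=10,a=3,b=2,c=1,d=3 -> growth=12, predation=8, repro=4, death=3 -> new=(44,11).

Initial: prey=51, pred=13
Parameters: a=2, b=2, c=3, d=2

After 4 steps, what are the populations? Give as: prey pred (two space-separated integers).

Answer: 0 90

Derivation:
Step 1: prey: 51+10-13=48; pred: 13+19-2=30
Step 2: prey: 48+9-28=29; pred: 30+43-6=67
Step 3: prey: 29+5-38=0; pred: 67+58-13=112
Step 4: prey: 0+0-0=0; pred: 112+0-22=90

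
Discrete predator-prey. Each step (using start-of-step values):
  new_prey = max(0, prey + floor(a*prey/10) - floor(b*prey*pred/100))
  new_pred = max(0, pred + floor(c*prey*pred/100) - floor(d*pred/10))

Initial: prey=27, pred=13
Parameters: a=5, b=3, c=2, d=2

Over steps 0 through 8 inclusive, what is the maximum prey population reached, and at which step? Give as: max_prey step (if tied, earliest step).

Step 1: prey: 27+13-10=30; pred: 13+7-2=18
Step 2: prey: 30+15-16=29; pred: 18+10-3=25
Step 3: prey: 29+14-21=22; pred: 25+14-5=34
Step 4: prey: 22+11-22=11; pred: 34+14-6=42
Step 5: prey: 11+5-13=3; pred: 42+9-8=43
Step 6: prey: 3+1-3=1; pred: 43+2-8=37
Step 7: prey: 1+0-1=0; pred: 37+0-7=30
Step 8: prey: 0+0-0=0; pred: 30+0-6=24
Max prey = 30 at step 1

Answer: 30 1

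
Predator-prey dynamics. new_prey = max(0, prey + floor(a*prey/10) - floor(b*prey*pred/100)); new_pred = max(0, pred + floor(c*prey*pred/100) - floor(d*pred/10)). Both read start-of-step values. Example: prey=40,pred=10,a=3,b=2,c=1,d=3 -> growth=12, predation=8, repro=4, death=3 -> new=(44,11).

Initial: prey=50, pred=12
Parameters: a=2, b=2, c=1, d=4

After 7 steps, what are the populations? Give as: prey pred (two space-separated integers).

Answer: 30 11

Derivation:
Step 1: prey: 50+10-12=48; pred: 12+6-4=14
Step 2: prey: 48+9-13=44; pred: 14+6-5=15
Step 3: prey: 44+8-13=39; pred: 15+6-6=15
Step 4: prey: 39+7-11=35; pred: 15+5-6=14
Step 5: prey: 35+7-9=33; pred: 14+4-5=13
Step 6: prey: 33+6-8=31; pred: 13+4-5=12
Step 7: prey: 31+6-7=30; pred: 12+3-4=11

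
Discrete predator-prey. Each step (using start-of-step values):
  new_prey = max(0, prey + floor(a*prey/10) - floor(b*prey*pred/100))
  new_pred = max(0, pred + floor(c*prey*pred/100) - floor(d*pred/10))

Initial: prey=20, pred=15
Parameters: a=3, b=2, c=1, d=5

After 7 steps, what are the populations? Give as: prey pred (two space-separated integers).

Answer: 57 3

Derivation:
Step 1: prey: 20+6-6=20; pred: 15+3-7=11
Step 2: prey: 20+6-4=22; pred: 11+2-5=8
Step 3: prey: 22+6-3=25; pred: 8+1-4=5
Step 4: prey: 25+7-2=30; pred: 5+1-2=4
Step 5: prey: 30+9-2=37; pred: 4+1-2=3
Step 6: prey: 37+11-2=46; pred: 3+1-1=3
Step 7: prey: 46+13-2=57; pred: 3+1-1=3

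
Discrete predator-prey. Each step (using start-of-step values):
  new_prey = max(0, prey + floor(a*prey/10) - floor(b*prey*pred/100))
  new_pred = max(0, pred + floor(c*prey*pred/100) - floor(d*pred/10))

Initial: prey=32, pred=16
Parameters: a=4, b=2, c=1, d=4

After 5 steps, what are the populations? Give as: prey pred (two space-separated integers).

Answer: 52 15

Derivation:
Step 1: prey: 32+12-10=34; pred: 16+5-6=15
Step 2: prey: 34+13-10=37; pred: 15+5-6=14
Step 3: prey: 37+14-10=41; pred: 14+5-5=14
Step 4: prey: 41+16-11=46; pred: 14+5-5=14
Step 5: prey: 46+18-12=52; pred: 14+6-5=15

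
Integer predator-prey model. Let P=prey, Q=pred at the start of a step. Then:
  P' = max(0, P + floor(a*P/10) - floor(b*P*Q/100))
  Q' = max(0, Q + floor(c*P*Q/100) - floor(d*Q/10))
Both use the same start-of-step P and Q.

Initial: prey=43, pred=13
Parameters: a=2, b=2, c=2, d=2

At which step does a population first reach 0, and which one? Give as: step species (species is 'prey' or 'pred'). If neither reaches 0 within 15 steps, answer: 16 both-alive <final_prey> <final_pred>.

Answer: 5 prey

Derivation:
Step 1: prey: 43+8-11=40; pred: 13+11-2=22
Step 2: prey: 40+8-17=31; pred: 22+17-4=35
Step 3: prey: 31+6-21=16; pred: 35+21-7=49
Step 4: prey: 16+3-15=4; pred: 49+15-9=55
Step 5: prey: 4+0-4=0; pred: 55+4-11=48
First extinction: prey at step 5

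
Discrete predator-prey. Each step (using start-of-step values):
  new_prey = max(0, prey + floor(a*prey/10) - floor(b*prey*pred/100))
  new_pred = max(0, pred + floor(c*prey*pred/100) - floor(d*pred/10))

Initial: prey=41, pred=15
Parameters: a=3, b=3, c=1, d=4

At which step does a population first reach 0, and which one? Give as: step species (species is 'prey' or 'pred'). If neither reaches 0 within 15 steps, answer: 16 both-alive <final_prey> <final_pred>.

Answer: 16 both-alive 79 6

Derivation:
Step 1: prey: 41+12-18=35; pred: 15+6-6=15
Step 2: prey: 35+10-15=30; pred: 15+5-6=14
Step 3: prey: 30+9-12=27; pred: 14+4-5=13
Step 4: prey: 27+8-10=25; pred: 13+3-5=11
Step 5: prey: 25+7-8=24; pred: 11+2-4=9
Step 6: prey: 24+7-6=25; pred: 9+2-3=8
Step 7: prey: 25+7-6=26; pred: 8+2-3=7
Step 8: prey: 26+7-5=28; pred: 7+1-2=6
Step 9: prey: 28+8-5=31; pred: 6+1-2=5
Step 10: prey: 31+9-4=36; pred: 5+1-2=4
Step 11: prey: 36+10-4=42; pred: 4+1-1=4
Step 12: prey: 42+12-5=49; pred: 4+1-1=4
Step 13: prey: 49+14-5=58; pred: 4+1-1=4
Step 14: prey: 58+17-6=69; pred: 4+2-1=5
Step 15: prey: 69+20-10=79; pred: 5+3-2=6
No extinction within 15 steps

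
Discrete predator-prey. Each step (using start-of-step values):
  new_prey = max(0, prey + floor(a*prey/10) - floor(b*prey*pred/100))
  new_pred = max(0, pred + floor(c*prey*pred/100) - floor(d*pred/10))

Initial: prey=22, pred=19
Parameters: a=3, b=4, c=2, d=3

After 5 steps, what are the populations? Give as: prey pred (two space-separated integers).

Step 1: prey: 22+6-16=12; pred: 19+8-5=22
Step 2: prey: 12+3-10=5; pred: 22+5-6=21
Step 3: prey: 5+1-4=2; pred: 21+2-6=17
Step 4: prey: 2+0-1=1; pred: 17+0-5=12
Step 5: prey: 1+0-0=1; pred: 12+0-3=9

Answer: 1 9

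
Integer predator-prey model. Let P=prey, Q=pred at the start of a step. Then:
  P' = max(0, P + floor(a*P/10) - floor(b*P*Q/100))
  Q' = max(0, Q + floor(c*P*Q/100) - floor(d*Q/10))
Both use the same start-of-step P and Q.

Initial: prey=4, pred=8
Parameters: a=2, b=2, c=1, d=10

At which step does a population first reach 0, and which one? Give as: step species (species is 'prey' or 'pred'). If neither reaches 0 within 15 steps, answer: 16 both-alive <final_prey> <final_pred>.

Answer: 1 pred

Derivation:
Step 1: prey: 4+0-0=4; pred: 8+0-8=0
First extinction: pred at step 1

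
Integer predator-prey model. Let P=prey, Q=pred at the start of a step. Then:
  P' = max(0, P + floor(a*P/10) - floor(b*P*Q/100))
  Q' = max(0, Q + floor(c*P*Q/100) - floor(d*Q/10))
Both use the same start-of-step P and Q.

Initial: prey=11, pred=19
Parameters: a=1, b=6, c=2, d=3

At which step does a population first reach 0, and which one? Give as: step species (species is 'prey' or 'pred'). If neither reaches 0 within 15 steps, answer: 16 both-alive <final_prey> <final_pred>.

Answer: 1 prey

Derivation:
Step 1: prey: 11+1-12=0; pred: 19+4-5=18
First extinction: prey at step 1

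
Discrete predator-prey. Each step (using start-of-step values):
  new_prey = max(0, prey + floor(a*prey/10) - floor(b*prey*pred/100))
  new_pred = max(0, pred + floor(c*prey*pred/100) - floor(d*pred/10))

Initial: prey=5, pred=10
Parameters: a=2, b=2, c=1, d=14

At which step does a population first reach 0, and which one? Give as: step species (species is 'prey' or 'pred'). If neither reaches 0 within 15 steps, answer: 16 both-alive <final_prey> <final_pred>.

Step 1: prey: 5+1-1=5; pred: 10+0-14=0
First extinction: pred at step 1

Answer: 1 pred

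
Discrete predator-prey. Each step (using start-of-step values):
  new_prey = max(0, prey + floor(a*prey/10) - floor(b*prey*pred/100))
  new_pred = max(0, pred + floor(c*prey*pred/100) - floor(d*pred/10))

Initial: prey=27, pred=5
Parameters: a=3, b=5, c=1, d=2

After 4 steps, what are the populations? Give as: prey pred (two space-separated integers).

Step 1: prey: 27+8-6=29; pred: 5+1-1=5
Step 2: prey: 29+8-7=30; pred: 5+1-1=5
Step 3: prey: 30+9-7=32; pred: 5+1-1=5
Step 4: prey: 32+9-8=33; pred: 5+1-1=5

Answer: 33 5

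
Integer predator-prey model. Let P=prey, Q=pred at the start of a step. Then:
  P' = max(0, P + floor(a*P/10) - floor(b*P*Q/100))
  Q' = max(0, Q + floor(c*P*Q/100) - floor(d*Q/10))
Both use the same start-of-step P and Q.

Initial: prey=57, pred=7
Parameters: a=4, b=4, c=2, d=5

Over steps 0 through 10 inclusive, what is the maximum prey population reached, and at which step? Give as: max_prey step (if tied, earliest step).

Answer: 64 1

Derivation:
Step 1: prey: 57+22-15=64; pred: 7+7-3=11
Step 2: prey: 64+25-28=61; pred: 11+14-5=20
Step 3: prey: 61+24-48=37; pred: 20+24-10=34
Step 4: prey: 37+14-50=1; pred: 34+25-17=42
Step 5: prey: 1+0-1=0; pred: 42+0-21=21
Step 6: prey: 0+0-0=0; pred: 21+0-10=11
Step 7: prey: 0+0-0=0; pred: 11+0-5=6
Step 8: prey: 0+0-0=0; pred: 6+0-3=3
Step 9: prey: 0+0-0=0; pred: 3+0-1=2
Step 10: prey: 0+0-0=0; pred: 2+0-1=1
Max prey = 64 at step 1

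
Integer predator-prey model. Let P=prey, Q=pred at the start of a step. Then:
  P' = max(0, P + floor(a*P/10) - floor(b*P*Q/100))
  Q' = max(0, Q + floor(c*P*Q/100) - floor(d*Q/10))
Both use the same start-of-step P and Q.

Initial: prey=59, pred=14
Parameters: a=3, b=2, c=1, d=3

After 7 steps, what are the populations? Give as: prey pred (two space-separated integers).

Answer: 8 27

Derivation:
Step 1: prey: 59+17-16=60; pred: 14+8-4=18
Step 2: prey: 60+18-21=57; pred: 18+10-5=23
Step 3: prey: 57+17-26=48; pred: 23+13-6=30
Step 4: prey: 48+14-28=34; pred: 30+14-9=35
Step 5: prey: 34+10-23=21; pred: 35+11-10=36
Step 6: prey: 21+6-15=12; pred: 36+7-10=33
Step 7: prey: 12+3-7=8; pred: 33+3-9=27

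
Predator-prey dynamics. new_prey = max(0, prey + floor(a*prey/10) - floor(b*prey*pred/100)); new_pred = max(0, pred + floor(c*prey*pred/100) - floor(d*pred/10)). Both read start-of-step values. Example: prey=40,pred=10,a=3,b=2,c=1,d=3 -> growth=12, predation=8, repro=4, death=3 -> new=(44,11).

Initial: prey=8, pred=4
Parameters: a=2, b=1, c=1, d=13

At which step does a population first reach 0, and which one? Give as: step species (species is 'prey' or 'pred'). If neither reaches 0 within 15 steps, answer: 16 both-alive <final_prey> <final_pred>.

Answer: 1 pred

Derivation:
Step 1: prey: 8+1-0=9; pred: 4+0-5=0
First extinction: pred at step 1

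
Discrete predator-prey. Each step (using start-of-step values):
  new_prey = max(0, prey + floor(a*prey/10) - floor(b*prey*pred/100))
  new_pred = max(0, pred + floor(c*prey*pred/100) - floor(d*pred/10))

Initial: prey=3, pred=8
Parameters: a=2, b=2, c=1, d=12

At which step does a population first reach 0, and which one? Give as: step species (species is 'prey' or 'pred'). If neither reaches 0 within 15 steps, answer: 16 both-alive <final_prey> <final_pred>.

Step 1: prey: 3+0-0=3; pred: 8+0-9=0
First extinction: pred at step 1

Answer: 1 pred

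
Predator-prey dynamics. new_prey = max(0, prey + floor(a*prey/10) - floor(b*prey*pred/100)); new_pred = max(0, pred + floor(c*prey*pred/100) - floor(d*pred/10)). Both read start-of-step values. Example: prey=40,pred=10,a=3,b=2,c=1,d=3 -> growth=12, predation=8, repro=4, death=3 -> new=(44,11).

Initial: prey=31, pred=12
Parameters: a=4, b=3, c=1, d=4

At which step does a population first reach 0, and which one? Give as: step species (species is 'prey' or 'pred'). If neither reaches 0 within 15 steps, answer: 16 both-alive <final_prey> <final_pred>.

Step 1: prey: 31+12-11=32; pred: 12+3-4=11
Step 2: prey: 32+12-10=34; pred: 11+3-4=10
Step 3: prey: 34+13-10=37; pred: 10+3-4=9
Step 4: prey: 37+14-9=42; pred: 9+3-3=9
Step 5: prey: 42+16-11=47; pred: 9+3-3=9
Step 6: prey: 47+18-12=53; pred: 9+4-3=10
Step 7: prey: 53+21-15=59; pred: 10+5-4=11
Step 8: prey: 59+23-19=63; pred: 11+6-4=13
Step 9: prey: 63+25-24=64; pred: 13+8-5=16
Step 10: prey: 64+25-30=59; pred: 16+10-6=20
Step 11: prey: 59+23-35=47; pred: 20+11-8=23
Step 12: prey: 47+18-32=33; pred: 23+10-9=24
Step 13: prey: 33+13-23=23; pred: 24+7-9=22
Step 14: prey: 23+9-15=17; pred: 22+5-8=19
Step 15: prey: 17+6-9=14; pred: 19+3-7=15
No extinction within 15 steps

Answer: 16 both-alive 14 15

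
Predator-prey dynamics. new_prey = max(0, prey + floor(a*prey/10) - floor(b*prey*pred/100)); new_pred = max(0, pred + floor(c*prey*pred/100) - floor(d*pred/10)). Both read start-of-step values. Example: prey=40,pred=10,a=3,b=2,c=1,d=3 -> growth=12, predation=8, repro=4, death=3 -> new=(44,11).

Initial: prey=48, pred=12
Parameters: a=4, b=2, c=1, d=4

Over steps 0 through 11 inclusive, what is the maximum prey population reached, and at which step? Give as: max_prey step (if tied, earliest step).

Step 1: prey: 48+19-11=56; pred: 12+5-4=13
Step 2: prey: 56+22-14=64; pred: 13+7-5=15
Step 3: prey: 64+25-19=70; pred: 15+9-6=18
Step 4: prey: 70+28-25=73; pred: 18+12-7=23
Step 5: prey: 73+29-33=69; pred: 23+16-9=30
Step 6: prey: 69+27-41=55; pred: 30+20-12=38
Step 7: prey: 55+22-41=36; pred: 38+20-15=43
Step 8: prey: 36+14-30=20; pred: 43+15-17=41
Step 9: prey: 20+8-16=12; pred: 41+8-16=33
Step 10: prey: 12+4-7=9; pred: 33+3-13=23
Step 11: prey: 9+3-4=8; pred: 23+2-9=16
Max prey = 73 at step 4

Answer: 73 4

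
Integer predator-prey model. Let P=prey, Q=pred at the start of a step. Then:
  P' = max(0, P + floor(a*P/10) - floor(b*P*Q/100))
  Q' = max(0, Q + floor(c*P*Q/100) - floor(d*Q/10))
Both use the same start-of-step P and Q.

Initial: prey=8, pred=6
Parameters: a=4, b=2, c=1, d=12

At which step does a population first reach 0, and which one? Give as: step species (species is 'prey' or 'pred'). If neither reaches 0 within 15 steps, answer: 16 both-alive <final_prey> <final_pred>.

Step 1: prey: 8+3-0=11; pred: 6+0-7=0
First extinction: pred at step 1

Answer: 1 pred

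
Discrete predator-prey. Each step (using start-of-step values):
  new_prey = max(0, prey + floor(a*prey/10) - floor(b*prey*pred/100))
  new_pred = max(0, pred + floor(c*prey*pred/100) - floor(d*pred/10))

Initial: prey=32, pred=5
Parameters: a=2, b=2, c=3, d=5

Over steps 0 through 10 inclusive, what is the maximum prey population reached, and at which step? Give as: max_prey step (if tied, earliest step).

Answer: 38 2

Derivation:
Step 1: prey: 32+6-3=35; pred: 5+4-2=7
Step 2: prey: 35+7-4=38; pred: 7+7-3=11
Step 3: prey: 38+7-8=37; pred: 11+12-5=18
Step 4: prey: 37+7-13=31; pred: 18+19-9=28
Step 5: prey: 31+6-17=20; pred: 28+26-14=40
Step 6: prey: 20+4-16=8; pred: 40+24-20=44
Step 7: prey: 8+1-7=2; pred: 44+10-22=32
Step 8: prey: 2+0-1=1; pred: 32+1-16=17
Step 9: prey: 1+0-0=1; pred: 17+0-8=9
Step 10: prey: 1+0-0=1; pred: 9+0-4=5
Max prey = 38 at step 2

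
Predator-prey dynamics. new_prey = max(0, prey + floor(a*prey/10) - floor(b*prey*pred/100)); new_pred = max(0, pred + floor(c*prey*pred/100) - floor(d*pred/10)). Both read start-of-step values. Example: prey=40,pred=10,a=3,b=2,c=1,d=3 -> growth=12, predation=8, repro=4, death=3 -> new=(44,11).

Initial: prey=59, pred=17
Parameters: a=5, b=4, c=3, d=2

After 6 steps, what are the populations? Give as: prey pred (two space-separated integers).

Step 1: prey: 59+29-40=48; pred: 17+30-3=44
Step 2: prey: 48+24-84=0; pred: 44+63-8=99
Step 3: prey: 0+0-0=0; pred: 99+0-19=80
Step 4: prey: 0+0-0=0; pred: 80+0-16=64
Step 5: prey: 0+0-0=0; pred: 64+0-12=52
Step 6: prey: 0+0-0=0; pred: 52+0-10=42

Answer: 0 42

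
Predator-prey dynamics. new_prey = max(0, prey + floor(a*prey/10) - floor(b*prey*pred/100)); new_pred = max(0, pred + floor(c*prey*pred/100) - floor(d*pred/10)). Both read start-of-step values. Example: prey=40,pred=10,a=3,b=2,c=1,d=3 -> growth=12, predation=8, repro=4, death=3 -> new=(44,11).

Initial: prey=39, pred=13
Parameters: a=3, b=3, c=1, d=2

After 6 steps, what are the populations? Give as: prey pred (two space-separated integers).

Step 1: prey: 39+11-15=35; pred: 13+5-2=16
Step 2: prey: 35+10-16=29; pred: 16+5-3=18
Step 3: prey: 29+8-15=22; pred: 18+5-3=20
Step 4: prey: 22+6-13=15; pred: 20+4-4=20
Step 5: prey: 15+4-9=10; pred: 20+3-4=19
Step 6: prey: 10+3-5=8; pred: 19+1-3=17

Answer: 8 17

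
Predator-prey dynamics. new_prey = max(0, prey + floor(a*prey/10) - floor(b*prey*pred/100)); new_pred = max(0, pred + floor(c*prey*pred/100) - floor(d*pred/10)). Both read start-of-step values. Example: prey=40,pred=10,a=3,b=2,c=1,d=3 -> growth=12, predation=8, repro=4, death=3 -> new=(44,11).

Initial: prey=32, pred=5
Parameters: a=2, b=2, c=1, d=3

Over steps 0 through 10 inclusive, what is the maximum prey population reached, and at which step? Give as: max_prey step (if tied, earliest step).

Step 1: prey: 32+6-3=35; pred: 5+1-1=5
Step 2: prey: 35+7-3=39; pred: 5+1-1=5
Step 3: prey: 39+7-3=43; pred: 5+1-1=5
Step 4: prey: 43+8-4=47; pred: 5+2-1=6
Step 5: prey: 47+9-5=51; pred: 6+2-1=7
Step 6: prey: 51+10-7=54; pred: 7+3-2=8
Step 7: prey: 54+10-8=56; pred: 8+4-2=10
Step 8: prey: 56+11-11=56; pred: 10+5-3=12
Step 9: prey: 56+11-13=54; pred: 12+6-3=15
Step 10: prey: 54+10-16=48; pred: 15+8-4=19
Max prey = 56 at step 7

Answer: 56 7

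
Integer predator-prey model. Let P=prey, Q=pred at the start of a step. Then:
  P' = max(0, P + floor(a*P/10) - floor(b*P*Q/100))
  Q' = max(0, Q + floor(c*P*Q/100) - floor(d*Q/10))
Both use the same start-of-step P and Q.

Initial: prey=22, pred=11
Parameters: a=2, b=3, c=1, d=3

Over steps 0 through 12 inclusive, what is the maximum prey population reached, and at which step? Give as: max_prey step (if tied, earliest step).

Answer: 32 12

Derivation:
Step 1: prey: 22+4-7=19; pred: 11+2-3=10
Step 2: prey: 19+3-5=17; pred: 10+1-3=8
Step 3: prey: 17+3-4=16; pred: 8+1-2=7
Step 4: prey: 16+3-3=16; pred: 7+1-2=6
Step 5: prey: 16+3-2=17; pred: 6+0-1=5
Step 6: prey: 17+3-2=18; pred: 5+0-1=4
Step 7: prey: 18+3-2=19; pred: 4+0-1=3
Step 8: prey: 19+3-1=21; pred: 3+0-0=3
Step 9: prey: 21+4-1=24; pred: 3+0-0=3
Step 10: prey: 24+4-2=26; pred: 3+0-0=3
Step 11: prey: 26+5-2=29; pred: 3+0-0=3
Step 12: prey: 29+5-2=32; pred: 3+0-0=3
Max prey = 32 at step 12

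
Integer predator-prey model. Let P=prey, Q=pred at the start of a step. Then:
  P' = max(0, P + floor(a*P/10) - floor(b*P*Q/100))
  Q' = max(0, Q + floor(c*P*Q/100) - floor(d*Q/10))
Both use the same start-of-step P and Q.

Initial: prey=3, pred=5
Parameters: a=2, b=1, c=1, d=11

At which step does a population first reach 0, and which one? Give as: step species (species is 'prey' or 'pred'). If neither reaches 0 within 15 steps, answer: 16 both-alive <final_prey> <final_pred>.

Step 1: prey: 3+0-0=3; pred: 5+0-5=0
First extinction: pred at step 1

Answer: 1 pred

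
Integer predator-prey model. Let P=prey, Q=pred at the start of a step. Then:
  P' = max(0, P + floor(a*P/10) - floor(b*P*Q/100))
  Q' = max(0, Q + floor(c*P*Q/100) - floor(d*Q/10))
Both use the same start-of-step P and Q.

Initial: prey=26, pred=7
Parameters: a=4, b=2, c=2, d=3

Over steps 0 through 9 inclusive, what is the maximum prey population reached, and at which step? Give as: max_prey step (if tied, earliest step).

Answer: 51 4

Derivation:
Step 1: prey: 26+10-3=33; pred: 7+3-2=8
Step 2: prey: 33+13-5=41; pred: 8+5-2=11
Step 3: prey: 41+16-9=48; pred: 11+9-3=17
Step 4: prey: 48+19-16=51; pred: 17+16-5=28
Step 5: prey: 51+20-28=43; pred: 28+28-8=48
Step 6: prey: 43+17-41=19; pred: 48+41-14=75
Step 7: prey: 19+7-28=0; pred: 75+28-22=81
Step 8: prey: 0+0-0=0; pred: 81+0-24=57
Step 9: prey: 0+0-0=0; pred: 57+0-17=40
Max prey = 51 at step 4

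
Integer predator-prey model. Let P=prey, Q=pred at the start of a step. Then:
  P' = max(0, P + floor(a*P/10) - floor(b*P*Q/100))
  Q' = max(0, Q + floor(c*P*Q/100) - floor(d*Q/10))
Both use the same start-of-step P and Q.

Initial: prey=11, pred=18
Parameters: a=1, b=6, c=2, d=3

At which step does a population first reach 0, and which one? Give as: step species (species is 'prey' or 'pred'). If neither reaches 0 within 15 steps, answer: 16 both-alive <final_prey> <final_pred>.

Answer: 16 both-alive 1 3

Derivation:
Step 1: prey: 11+1-11=1; pred: 18+3-5=16
Step 2: prey: 1+0-0=1; pred: 16+0-4=12
Step 3: prey: 1+0-0=1; pred: 12+0-3=9
Step 4: prey: 1+0-0=1; pred: 9+0-2=7
Step 5: prey: 1+0-0=1; pred: 7+0-2=5
Step 6: prey: 1+0-0=1; pred: 5+0-1=4
Step 7: prey: 1+0-0=1; pred: 4+0-1=3
Step 8: prey: 1+0-0=1; pred: 3+0-0=3
Steps 9-15: state stable at prey=1, pred=3 (no change)
No extinction within 15 steps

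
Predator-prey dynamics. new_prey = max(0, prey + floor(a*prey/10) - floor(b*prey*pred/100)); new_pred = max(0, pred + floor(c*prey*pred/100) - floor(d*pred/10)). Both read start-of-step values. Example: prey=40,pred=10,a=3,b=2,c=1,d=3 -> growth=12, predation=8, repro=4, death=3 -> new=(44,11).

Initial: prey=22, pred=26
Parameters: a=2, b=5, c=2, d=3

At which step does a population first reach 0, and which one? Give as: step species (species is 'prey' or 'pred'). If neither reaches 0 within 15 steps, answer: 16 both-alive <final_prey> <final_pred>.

Step 1: prey: 22+4-28=0; pred: 26+11-7=30
First extinction: prey at step 1

Answer: 1 prey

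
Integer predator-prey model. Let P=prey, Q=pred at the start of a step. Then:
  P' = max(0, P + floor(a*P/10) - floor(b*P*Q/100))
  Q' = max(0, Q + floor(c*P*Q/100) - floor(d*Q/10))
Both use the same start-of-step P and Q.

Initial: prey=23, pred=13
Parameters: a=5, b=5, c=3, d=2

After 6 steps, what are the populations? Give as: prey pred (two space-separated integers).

Step 1: prey: 23+11-14=20; pred: 13+8-2=19
Step 2: prey: 20+10-19=11; pred: 19+11-3=27
Step 3: prey: 11+5-14=2; pred: 27+8-5=30
Step 4: prey: 2+1-3=0; pred: 30+1-6=25
Step 5: prey: 0+0-0=0; pred: 25+0-5=20
Step 6: prey: 0+0-0=0; pred: 20+0-4=16

Answer: 0 16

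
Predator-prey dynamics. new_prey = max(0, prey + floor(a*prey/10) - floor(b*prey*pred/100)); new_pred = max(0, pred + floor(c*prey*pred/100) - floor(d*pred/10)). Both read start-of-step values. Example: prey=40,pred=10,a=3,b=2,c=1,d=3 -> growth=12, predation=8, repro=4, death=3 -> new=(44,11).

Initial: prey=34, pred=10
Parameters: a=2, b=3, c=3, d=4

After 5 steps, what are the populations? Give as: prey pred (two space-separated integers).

Step 1: prey: 34+6-10=30; pred: 10+10-4=16
Step 2: prey: 30+6-14=22; pred: 16+14-6=24
Step 3: prey: 22+4-15=11; pred: 24+15-9=30
Step 4: prey: 11+2-9=4; pred: 30+9-12=27
Step 5: prey: 4+0-3=1; pred: 27+3-10=20

Answer: 1 20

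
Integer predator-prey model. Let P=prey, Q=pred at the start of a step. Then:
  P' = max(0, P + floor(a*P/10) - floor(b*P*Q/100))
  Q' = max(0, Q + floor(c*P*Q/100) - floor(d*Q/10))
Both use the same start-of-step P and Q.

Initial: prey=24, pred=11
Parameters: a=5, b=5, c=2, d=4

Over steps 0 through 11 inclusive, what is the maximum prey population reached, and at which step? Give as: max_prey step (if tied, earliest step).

Answer: 26 11

Derivation:
Step 1: prey: 24+12-13=23; pred: 11+5-4=12
Step 2: prey: 23+11-13=21; pred: 12+5-4=13
Step 3: prey: 21+10-13=18; pred: 13+5-5=13
Step 4: prey: 18+9-11=16; pred: 13+4-5=12
Step 5: prey: 16+8-9=15; pred: 12+3-4=11
Step 6: prey: 15+7-8=14; pred: 11+3-4=10
Step 7: prey: 14+7-7=14; pred: 10+2-4=8
Step 8: prey: 14+7-5=16; pred: 8+2-3=7
Step 9: prey: 16+8-5=19; pred: 7+2-2=7
Step 10: prey: 19+9-6=22; pred: 7+2-2=7
Step 11: prey: 22+11-7=26; pred: 7+3-2=8
Max prey = 26 at step 11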